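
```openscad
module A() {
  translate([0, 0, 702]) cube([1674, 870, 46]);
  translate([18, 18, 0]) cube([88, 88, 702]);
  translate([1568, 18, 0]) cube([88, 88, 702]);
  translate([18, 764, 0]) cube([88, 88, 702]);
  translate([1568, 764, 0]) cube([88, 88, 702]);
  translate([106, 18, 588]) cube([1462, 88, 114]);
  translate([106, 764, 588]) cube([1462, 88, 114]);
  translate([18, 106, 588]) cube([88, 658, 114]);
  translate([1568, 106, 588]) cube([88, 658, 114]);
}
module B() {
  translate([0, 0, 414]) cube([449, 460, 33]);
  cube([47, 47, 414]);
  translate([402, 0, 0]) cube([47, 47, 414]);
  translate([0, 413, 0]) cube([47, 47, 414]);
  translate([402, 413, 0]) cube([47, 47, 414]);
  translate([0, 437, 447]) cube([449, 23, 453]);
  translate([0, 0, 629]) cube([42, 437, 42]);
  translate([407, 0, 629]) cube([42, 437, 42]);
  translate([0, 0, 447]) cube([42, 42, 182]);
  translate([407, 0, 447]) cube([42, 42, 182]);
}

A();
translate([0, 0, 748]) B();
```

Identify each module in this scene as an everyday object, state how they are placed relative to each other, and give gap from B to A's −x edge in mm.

A is a table. B is a chair. The chair is on top of the table. The gap from the chair to the table's −x edge is 0 mm.

The chair's min-x is at 0; the table's min-x is 0; gap = 0 mm.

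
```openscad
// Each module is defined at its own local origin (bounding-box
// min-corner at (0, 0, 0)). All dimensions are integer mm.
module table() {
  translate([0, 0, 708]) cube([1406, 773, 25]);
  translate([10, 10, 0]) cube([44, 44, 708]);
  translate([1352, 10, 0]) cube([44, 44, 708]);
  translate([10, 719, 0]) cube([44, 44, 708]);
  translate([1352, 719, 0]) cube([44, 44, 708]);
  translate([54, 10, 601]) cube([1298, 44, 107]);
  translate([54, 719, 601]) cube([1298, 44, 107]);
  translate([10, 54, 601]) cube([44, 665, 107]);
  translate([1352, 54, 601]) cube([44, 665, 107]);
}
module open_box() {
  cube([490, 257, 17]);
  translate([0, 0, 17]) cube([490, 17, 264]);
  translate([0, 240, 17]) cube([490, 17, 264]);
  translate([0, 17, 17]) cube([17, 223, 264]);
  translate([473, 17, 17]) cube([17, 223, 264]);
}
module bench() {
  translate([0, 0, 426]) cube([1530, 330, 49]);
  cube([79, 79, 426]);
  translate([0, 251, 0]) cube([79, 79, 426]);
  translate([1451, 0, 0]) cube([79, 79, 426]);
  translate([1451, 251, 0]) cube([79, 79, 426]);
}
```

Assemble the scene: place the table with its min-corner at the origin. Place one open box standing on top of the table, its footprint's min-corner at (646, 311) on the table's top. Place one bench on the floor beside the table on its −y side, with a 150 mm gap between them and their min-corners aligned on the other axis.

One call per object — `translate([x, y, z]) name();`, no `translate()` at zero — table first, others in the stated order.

table();
translate([646, 311, 733]) open_box();
translate([0, -480, 0]) bench();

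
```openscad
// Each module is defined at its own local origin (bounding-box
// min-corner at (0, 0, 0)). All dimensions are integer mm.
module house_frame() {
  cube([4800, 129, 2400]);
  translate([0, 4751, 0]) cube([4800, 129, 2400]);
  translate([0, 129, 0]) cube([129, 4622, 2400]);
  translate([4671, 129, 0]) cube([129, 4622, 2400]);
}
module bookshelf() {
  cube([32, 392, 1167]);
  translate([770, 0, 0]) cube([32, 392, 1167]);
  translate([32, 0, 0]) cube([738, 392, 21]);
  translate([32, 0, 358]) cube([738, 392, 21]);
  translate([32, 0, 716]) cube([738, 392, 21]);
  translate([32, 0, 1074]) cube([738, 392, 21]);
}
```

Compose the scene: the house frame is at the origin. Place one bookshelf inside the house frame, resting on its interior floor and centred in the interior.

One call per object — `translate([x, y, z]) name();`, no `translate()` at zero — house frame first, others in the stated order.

house_frame();
translate([1999, 2244, 0]) bookshelf();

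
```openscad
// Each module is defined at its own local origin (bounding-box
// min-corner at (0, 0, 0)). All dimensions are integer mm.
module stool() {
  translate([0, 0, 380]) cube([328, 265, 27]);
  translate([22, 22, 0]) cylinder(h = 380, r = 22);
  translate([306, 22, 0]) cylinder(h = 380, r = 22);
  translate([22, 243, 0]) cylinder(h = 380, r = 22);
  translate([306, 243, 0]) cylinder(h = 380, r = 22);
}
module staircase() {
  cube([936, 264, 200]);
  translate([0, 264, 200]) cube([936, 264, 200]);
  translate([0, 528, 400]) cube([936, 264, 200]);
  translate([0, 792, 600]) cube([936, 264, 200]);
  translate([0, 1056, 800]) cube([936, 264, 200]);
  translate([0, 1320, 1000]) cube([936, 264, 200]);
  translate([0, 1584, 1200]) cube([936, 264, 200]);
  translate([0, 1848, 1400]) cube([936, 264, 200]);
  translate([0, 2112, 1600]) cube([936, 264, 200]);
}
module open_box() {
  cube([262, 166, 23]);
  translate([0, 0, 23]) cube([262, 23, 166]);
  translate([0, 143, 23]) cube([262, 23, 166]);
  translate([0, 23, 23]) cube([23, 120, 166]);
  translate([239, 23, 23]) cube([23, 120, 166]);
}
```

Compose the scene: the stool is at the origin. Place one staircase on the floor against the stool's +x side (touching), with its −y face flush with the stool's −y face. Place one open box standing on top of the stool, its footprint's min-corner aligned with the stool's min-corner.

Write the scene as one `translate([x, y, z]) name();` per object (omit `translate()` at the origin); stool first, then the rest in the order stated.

stool();
translate([328, 0, 0]) staircase();
translate([0, 0, 407]) open_box();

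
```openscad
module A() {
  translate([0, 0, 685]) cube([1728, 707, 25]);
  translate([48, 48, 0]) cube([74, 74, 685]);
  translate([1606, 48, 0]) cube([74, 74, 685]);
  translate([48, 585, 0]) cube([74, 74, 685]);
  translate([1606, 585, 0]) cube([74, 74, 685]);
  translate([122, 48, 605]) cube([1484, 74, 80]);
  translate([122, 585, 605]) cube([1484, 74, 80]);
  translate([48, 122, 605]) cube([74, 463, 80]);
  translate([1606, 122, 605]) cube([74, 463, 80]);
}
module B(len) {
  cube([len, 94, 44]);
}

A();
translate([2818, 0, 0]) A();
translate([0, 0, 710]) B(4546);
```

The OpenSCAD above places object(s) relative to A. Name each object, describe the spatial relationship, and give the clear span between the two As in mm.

A is a table. B is a beam. A beam spans the tops of two tables. The clear span between the two tables is 1090 mm.

Second table starts at x = 2818; first ends at x = 1728; clear span = 2818 − 1728 = 1090 mm.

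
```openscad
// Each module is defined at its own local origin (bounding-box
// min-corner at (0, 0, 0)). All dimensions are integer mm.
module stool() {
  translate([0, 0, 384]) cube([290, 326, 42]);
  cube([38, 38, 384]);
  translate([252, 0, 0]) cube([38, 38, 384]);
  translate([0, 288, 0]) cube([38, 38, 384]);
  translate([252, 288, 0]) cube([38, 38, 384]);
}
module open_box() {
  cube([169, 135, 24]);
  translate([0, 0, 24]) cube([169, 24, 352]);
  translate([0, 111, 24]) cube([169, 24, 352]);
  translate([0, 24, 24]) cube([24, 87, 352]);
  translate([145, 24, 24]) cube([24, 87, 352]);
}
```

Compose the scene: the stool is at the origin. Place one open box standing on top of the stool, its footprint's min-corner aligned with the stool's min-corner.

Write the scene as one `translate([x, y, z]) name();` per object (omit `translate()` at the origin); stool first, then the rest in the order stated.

stool();
translate([0, 0, 426]) open_box();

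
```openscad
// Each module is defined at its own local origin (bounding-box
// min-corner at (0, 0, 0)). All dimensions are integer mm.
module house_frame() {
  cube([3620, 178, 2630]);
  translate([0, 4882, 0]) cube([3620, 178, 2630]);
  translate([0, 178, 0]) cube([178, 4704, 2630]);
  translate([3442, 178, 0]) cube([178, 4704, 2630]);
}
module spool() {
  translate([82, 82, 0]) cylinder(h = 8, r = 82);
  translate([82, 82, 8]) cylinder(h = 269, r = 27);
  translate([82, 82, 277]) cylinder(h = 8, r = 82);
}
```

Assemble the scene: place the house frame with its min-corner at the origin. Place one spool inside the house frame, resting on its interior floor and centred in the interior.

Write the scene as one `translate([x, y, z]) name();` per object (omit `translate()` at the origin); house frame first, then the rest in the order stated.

house_frame();
translate([1728, 2448, 0]) spool();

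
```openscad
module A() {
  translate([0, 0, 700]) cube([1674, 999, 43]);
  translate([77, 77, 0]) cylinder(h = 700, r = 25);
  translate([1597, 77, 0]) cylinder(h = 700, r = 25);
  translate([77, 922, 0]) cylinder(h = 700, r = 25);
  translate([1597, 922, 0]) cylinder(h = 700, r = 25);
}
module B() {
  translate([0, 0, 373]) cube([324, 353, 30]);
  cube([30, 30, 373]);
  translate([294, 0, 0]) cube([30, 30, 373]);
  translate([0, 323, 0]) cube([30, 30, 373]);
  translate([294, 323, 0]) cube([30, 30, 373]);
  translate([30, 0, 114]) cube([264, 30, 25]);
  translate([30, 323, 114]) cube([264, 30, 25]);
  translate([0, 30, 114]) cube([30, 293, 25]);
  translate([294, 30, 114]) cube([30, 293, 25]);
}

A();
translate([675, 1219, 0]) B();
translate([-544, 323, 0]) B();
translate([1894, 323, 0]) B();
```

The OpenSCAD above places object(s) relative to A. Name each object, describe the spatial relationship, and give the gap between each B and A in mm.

Each stool's nearest face is 220 mm from the table's bounding box.

A is a table. B is a stool. Three stools sit around the table at the +y, −x, +x sides. The gap between each stool and the table is 220 mm.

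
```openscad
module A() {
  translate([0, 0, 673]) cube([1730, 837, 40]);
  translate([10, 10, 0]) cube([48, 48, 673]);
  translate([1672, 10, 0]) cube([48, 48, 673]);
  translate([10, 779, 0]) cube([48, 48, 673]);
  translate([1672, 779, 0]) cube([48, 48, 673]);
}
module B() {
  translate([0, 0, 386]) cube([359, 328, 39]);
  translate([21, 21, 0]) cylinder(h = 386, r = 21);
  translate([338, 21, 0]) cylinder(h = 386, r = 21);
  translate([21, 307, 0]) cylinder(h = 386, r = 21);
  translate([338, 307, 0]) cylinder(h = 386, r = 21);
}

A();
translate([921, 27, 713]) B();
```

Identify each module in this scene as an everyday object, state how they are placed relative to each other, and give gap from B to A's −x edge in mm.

The stool's min-x is at 921; the table's min-x is 0; gap = 921 mm.

A is a table. B is a stool. The stool is on top of the table. The gap from the stool to the table's −x edge is 921 mm.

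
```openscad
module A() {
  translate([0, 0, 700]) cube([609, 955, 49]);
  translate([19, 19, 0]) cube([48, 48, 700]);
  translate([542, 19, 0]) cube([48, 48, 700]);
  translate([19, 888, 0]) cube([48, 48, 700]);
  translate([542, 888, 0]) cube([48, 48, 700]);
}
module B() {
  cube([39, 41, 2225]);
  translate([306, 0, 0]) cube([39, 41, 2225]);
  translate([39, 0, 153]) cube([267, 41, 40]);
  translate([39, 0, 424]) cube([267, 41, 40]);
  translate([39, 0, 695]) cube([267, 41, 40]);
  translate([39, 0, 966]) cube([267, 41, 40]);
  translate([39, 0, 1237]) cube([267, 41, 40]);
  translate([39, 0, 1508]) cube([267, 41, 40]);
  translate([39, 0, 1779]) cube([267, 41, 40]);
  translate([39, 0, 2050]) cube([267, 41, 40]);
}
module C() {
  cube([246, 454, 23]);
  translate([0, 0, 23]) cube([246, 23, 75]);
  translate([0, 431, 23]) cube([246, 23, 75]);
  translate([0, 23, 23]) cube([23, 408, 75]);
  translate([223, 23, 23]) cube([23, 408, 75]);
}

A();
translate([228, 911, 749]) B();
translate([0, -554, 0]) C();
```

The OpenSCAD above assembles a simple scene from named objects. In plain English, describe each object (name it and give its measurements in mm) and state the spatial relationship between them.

A is a table with a 609×955 mm rectangular top, 49 mm thick, top surface at z = 749 mm, supported by four 48×48 mm square legs, each inset 19 mm from the nearest pair of top edges, running from the floor.

B is a straight ladder. Two 39×41 mm vertical rails, 2225 mm tall, stand 345 mm apart (outside-to-outside) with their front faces coplanar on the −y side. 8 rungs, each 41 mm deep and 40 mm tall, span between the inner faces of the rails, front faces flush with the rails. The lowest rung's underside is at z = 153 mm and rungs are spaced 271 mm apart (underside to underside).

C is an open-topped rectangular box: outside dimensions 246×454×98 mm, with a uniform wall and base thickness of 23 mm. The base is a full 246×454 slab on the floor; four walls sit on top of the base. The front and back walls (the −y and +y sides) span the full width; the two side walls fit between them.

The ladder is on top of the table. The open box is on the floor beside the table on its −y side.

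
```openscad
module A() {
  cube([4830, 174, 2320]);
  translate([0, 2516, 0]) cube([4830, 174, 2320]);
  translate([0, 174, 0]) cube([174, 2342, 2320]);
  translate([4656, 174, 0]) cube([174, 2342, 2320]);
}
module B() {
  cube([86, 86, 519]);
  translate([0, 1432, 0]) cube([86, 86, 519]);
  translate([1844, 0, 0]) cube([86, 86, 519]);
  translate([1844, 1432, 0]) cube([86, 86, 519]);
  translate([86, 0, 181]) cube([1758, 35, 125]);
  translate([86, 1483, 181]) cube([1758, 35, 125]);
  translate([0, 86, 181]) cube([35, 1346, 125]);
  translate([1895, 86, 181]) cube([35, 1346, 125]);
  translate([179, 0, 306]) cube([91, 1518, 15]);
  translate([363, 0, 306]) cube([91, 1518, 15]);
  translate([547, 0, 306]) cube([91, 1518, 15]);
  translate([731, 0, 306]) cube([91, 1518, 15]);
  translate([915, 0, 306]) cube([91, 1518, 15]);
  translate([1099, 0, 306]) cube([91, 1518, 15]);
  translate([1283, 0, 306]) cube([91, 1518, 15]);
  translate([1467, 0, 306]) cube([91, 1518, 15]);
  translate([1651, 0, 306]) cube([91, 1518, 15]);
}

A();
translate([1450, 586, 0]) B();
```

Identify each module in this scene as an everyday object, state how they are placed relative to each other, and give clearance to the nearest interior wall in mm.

A is a house frame. B is a bed frame. The bed frame sits inside the house frame, centred. The clearance to the nearest interior wall is 412 mm.

Clearances: x = 1276, y = 412; minimum 412 mm.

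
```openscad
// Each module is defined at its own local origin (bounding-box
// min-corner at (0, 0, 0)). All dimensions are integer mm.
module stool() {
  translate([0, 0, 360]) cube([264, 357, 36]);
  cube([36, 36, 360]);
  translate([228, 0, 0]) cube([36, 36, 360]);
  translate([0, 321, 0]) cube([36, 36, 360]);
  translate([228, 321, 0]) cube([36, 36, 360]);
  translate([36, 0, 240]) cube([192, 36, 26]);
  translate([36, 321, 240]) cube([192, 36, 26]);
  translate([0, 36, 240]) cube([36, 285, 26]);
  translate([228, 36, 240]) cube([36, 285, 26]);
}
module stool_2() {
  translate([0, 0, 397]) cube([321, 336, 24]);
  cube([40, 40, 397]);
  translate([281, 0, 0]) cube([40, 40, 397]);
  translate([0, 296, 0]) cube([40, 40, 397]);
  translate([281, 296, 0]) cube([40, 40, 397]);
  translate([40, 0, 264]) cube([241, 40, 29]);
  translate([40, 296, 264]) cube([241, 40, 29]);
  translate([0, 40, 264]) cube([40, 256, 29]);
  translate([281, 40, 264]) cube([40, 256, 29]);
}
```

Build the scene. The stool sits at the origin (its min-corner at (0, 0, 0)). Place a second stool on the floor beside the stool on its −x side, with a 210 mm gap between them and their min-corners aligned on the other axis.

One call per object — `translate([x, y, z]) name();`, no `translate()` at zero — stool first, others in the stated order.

stool();
translate([-531, 0, 0]) stool_2();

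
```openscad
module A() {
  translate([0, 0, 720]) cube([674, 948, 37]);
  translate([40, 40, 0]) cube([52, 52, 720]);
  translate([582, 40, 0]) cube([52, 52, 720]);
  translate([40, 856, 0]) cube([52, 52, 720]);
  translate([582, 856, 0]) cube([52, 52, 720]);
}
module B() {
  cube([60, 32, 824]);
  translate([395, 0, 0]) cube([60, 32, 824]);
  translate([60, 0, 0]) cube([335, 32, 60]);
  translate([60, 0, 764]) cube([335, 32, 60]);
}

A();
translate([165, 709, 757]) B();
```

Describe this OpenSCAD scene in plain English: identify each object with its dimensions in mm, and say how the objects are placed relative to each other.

A is a rectangular dining table. The top is 674×948×37 mm with its upper surface at z = 757 mm. It stands on four 52×52 mm square legs, each inset 40 mm from the nearest pair of top edges, running from the floor to the underside of the top.

B is a rectangular picture frame lying in the x–z plane (depth along y). The opening is 335 mm wide (x) by 704 mm tall (z), surrounded by a border 60 mm wide on all four sides. The frame is 32 mm deep and is made of two full-height vertical stiles with two horizontal rails fitted between them.

The picture frame is on top of the table.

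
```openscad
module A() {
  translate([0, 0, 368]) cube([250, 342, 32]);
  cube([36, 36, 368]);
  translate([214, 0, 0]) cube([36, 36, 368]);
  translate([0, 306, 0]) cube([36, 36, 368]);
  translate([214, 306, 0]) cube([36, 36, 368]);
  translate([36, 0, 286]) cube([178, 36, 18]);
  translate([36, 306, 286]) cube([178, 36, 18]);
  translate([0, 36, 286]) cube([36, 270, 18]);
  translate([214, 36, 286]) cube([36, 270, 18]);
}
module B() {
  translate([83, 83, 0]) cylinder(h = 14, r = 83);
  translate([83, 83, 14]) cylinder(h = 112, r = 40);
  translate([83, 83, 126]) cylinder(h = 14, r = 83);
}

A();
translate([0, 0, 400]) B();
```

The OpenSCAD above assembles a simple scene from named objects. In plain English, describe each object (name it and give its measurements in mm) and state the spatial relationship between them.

A is a four-legged stool. The seat is a 250×342×32 mm slab whose top surface is at z = 400 mm; four square legs, each 36×36 mm in cross-section, run from the floor (z = 0) to the underside of the seat, each flush with a corner of the seat. Four stretchers, 36 mm wide and 18 mm tall, connect adjacent legs with their undersides at z = 286 mm, each running between the inner faces of the legs it joins and aligned with the legs' outer faces on the other axis.

B is a spool: two coaxial disc flanges of radius 83 mm and thickness 14 mm, joined by a core cylinder of radius 40 mm and height 112 mm. The lower flange rests on z = 0 and the three cylinders share a vertical axis.

The spool is on top of the stool.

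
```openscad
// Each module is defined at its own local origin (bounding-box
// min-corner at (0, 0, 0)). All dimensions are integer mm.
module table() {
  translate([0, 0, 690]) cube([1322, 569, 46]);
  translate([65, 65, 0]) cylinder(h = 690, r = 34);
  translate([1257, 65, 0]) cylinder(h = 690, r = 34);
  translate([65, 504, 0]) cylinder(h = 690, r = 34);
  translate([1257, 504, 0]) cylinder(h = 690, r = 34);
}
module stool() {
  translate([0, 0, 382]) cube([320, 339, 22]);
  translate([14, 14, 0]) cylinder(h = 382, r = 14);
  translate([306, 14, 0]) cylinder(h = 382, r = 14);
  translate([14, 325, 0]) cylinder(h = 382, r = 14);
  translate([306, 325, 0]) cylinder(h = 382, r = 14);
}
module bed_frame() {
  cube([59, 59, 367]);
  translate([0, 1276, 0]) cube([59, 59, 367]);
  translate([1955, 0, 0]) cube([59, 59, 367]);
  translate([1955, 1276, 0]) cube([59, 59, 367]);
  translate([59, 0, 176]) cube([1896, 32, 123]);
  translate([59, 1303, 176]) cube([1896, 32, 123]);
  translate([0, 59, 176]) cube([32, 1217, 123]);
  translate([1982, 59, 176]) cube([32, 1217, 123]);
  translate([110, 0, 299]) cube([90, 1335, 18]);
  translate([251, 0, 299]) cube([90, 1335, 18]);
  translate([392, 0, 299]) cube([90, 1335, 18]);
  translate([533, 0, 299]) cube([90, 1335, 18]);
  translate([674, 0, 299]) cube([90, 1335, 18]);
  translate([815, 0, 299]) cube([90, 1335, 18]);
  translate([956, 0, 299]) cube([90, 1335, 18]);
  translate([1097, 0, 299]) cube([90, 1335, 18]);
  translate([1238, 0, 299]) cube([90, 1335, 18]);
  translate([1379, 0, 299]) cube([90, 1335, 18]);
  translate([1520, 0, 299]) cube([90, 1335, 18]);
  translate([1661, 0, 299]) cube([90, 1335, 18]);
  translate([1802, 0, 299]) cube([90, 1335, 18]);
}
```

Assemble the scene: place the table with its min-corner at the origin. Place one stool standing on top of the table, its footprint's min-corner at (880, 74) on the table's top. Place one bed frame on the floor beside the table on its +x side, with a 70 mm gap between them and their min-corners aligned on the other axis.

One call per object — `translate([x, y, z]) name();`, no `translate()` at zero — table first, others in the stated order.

table();
translate([880, 74, 736]) stool();
translate([1392, 0, 0]) bed_frame();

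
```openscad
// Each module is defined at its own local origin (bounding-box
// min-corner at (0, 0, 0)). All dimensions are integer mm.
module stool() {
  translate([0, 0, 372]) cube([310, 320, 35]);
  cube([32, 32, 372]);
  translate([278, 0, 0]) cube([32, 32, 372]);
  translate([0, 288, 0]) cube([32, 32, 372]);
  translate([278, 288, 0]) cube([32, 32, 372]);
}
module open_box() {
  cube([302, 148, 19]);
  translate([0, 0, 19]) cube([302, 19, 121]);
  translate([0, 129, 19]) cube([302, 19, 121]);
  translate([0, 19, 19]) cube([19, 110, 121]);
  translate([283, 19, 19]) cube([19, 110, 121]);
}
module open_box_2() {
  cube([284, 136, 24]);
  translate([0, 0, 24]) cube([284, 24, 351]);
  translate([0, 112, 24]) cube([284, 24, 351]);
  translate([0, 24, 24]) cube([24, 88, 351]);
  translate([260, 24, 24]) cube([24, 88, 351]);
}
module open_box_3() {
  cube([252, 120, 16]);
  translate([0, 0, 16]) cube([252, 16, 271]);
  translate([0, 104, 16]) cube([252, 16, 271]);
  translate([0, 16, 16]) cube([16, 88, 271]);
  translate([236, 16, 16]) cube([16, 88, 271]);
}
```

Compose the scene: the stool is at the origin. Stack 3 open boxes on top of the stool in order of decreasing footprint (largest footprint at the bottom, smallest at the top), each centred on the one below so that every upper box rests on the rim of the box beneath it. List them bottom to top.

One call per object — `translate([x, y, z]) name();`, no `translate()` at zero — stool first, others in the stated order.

stool();
translate([4, 86, 407]) open_box();
translate([13, 92, 547]) open_box_2();
translate([29, 100, 922]) open_box_3();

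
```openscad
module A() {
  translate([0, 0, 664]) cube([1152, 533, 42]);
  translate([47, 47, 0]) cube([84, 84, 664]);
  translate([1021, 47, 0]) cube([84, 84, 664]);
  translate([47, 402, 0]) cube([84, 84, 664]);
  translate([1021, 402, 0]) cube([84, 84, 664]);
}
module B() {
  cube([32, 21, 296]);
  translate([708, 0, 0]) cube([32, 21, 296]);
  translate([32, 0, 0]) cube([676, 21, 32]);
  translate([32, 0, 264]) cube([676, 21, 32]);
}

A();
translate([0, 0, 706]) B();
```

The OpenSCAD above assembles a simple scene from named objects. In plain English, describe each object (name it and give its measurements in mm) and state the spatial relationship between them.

A is a table with a 1152×533 mm rectangular top, 42 mm thick, top surface at z = 706 mm, supported by four 84×84 mm square legs, each inset 47 mm from the nearest pair of top edges, running from the floor.

B is a rectangular picture frame lying in the x–z plane (depth along y). The opening is 676 mm wide (x) by 232 mm tall (z), surrounded by a border 32 mm wide on all four sides. The frame is 21 mm deep and is made of two full-height vertical stiles with two horizontal rails fitted between them.

The picture frame is on top of the table.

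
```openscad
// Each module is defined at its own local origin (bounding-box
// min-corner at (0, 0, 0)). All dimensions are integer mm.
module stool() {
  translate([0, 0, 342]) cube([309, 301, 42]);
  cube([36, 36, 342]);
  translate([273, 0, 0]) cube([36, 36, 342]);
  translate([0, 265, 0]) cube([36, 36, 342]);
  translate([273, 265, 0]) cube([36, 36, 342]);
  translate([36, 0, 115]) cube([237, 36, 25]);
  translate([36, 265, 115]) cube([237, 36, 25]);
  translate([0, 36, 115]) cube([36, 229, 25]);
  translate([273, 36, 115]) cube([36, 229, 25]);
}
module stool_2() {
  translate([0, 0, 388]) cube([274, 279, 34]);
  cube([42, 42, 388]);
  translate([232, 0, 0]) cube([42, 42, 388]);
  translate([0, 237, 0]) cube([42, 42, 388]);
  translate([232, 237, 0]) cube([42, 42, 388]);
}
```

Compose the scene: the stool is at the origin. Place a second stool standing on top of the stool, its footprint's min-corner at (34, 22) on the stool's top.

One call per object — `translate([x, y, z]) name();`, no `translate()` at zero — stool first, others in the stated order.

stool();
translate([34, 22, 384]) stool_2();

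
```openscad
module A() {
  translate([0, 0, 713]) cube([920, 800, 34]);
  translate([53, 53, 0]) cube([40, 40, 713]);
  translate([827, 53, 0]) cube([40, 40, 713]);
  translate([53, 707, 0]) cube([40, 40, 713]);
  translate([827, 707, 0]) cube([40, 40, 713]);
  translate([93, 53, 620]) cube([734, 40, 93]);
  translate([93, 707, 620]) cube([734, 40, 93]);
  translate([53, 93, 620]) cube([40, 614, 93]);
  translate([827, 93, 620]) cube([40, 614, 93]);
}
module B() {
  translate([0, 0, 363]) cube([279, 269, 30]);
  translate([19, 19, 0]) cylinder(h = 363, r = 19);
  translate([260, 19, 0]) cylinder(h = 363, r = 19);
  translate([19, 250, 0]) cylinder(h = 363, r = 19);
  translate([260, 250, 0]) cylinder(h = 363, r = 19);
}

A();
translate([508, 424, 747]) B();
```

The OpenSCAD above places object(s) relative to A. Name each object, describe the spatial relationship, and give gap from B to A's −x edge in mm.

The stool's min-x is at 508; the table's min-x is 0; gap = 508 mm.

A is a table. B is a stool. The stool is on top of the table. The gap from the stool to the table's −x edge is 508 mm.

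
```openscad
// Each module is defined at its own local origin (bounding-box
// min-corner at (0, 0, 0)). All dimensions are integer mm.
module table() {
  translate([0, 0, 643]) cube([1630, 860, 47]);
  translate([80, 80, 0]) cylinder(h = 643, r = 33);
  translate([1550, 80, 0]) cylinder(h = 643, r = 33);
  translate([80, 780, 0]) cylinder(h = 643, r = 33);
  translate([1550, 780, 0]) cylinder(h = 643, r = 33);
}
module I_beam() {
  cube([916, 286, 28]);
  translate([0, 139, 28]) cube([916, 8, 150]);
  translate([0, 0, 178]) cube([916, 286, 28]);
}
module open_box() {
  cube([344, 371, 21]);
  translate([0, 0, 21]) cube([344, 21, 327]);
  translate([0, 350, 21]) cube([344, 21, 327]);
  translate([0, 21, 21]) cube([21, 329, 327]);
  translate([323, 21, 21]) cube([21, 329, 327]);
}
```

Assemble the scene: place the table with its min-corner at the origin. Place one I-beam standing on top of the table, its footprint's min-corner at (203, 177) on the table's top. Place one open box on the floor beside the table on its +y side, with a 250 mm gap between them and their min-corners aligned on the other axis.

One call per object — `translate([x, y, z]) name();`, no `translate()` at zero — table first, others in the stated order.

table();
translate([203, 177, 690]) I_beam();
translate([0, 1110, 0]) open_box();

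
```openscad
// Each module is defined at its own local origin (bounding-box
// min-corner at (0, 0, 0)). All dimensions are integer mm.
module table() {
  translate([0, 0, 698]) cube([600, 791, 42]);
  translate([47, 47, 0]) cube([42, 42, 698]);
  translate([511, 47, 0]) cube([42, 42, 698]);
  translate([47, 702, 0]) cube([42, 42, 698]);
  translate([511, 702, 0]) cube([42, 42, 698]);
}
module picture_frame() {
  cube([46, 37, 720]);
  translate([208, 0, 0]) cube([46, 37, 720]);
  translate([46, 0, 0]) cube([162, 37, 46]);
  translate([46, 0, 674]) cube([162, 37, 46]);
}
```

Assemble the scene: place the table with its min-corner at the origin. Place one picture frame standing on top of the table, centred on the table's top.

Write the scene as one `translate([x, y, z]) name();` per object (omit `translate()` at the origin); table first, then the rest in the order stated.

table();
translate([173, 377, 740]) picture_frame();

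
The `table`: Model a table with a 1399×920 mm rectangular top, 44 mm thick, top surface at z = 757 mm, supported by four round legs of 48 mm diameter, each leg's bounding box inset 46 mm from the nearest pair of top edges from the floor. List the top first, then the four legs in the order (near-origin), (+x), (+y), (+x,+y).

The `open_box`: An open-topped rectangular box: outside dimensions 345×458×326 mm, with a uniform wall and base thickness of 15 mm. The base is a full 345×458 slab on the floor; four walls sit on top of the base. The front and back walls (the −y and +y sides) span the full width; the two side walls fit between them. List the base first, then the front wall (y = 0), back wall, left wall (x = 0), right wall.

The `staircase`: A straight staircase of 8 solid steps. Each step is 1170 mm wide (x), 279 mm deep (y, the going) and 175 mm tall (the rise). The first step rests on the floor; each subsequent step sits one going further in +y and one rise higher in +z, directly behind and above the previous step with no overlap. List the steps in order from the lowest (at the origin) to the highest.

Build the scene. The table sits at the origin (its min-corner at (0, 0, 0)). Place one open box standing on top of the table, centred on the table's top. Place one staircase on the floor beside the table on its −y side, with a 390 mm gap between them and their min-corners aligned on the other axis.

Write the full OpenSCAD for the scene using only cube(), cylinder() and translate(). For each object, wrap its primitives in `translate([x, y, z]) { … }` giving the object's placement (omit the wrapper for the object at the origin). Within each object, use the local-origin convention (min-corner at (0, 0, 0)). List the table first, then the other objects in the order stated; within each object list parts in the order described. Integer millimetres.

translate([0, 0, 713]) cube([1399, 920, 44]);
translate([70, 70, 0]) cylinder(h = 713, r = 24);
translate([1329, 70, 0]) cylinder(h = 713, r = 24);
translate([70, 850, 0]) cylinder(h = 713, r = 24);
translate([1329, 850, 0]) cylinder(h = 713, r = 24);
translate([527, 231, 757]) {
  cube([345, 458, 15]);
  translate([0, 0, 15]) cube([345, 15, 311]);
  translate([0, 443, 15]) cube([345, 15, 311]);
  translate([0, 15, 15]) cube([15, 428, 311]);
  translate([330, 15, 15]) cube([15, 428, 311]);
}
translate([0, -2622, 0]) {
  cube([1170, 279, 175]);
  translate([0, 279, 175]) cube([1170, 279, 175]);
  translate([0, 558, 350]) cube([1170, 279, 175]);
  translate([0, 837, 525]) cube([1170, 279, 175]);
  translate([0, 1116, 700]) cube([1170, 279, 175]);
  translate([0, 1395, 875]) cube([1170, 279, 175]);
  translate([0, 1674, 1050]) cube([1170, 279, 175]);
  translate([0, 1953, 1225]) cube([1170, 279, 175]);
}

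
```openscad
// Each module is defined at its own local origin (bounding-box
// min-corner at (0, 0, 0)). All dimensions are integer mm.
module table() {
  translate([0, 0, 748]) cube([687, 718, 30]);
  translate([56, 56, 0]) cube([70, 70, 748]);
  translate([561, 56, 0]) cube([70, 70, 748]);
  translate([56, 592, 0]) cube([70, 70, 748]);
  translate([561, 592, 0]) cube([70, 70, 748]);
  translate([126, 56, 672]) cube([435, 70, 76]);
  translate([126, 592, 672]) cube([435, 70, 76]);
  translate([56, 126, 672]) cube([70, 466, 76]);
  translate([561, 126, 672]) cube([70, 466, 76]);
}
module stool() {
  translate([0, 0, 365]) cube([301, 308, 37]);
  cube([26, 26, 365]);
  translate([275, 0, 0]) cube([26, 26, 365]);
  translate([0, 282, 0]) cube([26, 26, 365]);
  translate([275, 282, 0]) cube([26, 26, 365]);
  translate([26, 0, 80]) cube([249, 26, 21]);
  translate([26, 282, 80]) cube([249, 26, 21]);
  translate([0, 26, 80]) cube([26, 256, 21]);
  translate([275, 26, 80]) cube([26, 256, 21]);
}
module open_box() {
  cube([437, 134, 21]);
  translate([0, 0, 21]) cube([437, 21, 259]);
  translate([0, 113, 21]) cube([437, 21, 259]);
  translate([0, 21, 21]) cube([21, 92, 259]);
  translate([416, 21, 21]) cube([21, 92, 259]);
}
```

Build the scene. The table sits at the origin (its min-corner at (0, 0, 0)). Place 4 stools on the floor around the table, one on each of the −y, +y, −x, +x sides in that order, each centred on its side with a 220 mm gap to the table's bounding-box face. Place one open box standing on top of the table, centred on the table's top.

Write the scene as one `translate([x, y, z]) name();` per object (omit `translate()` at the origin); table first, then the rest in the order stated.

table();
translate([193, -528, 0]) stool();
translate([193, 938, 0]) stool();
translate([-521, 205, 0]) stool();
translate([907, 205, 0]) stool();
translate([125, 292, 778]) open_box();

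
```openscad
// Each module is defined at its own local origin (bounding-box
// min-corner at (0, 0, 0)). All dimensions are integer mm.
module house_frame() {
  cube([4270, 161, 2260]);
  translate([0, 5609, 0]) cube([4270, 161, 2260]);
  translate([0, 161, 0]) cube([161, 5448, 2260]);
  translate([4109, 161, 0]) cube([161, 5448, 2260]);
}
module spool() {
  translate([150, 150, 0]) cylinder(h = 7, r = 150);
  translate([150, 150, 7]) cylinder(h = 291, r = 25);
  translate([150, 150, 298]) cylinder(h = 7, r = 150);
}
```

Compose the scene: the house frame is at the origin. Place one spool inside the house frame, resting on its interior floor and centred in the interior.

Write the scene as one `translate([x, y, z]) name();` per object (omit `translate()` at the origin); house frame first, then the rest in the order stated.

house_frame();
translate([1985, 2735, 0]) spool();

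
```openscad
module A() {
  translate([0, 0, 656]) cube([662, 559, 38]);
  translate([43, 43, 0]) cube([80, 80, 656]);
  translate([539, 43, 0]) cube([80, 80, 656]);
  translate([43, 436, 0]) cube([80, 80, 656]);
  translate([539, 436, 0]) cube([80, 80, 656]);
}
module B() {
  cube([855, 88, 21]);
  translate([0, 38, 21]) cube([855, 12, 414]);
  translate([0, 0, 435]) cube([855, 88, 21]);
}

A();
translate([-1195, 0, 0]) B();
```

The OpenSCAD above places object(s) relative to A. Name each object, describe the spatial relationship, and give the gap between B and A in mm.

The I-beam's nearest face is 340 mm from the table's −x face.

A is a table. B is an I-beam. The I-beam is on the floor beside the table on its −x side. The gap between the I-beam and the table is 340 mm.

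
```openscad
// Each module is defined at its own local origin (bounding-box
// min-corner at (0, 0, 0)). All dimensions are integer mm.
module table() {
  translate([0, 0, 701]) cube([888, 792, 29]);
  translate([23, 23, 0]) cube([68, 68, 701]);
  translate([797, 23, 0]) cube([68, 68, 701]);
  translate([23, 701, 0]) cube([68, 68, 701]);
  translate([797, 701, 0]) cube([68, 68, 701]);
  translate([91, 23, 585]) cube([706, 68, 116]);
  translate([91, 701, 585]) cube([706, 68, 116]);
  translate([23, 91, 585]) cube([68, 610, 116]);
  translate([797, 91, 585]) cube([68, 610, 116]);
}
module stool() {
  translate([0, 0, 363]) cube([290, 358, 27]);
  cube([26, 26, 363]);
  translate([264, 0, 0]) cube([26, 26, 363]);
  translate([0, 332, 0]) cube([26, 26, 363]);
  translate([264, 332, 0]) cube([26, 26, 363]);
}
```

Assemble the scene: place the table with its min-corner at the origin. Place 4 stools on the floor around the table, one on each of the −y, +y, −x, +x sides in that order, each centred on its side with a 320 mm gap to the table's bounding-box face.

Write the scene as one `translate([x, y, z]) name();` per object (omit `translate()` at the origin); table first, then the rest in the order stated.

table();
translate([299, -678, 0]) stool();
translate([299, 1112, 0]) stool();
translate([-610, 217, 0]) stool();
translate([1208, 217, 0]) stool();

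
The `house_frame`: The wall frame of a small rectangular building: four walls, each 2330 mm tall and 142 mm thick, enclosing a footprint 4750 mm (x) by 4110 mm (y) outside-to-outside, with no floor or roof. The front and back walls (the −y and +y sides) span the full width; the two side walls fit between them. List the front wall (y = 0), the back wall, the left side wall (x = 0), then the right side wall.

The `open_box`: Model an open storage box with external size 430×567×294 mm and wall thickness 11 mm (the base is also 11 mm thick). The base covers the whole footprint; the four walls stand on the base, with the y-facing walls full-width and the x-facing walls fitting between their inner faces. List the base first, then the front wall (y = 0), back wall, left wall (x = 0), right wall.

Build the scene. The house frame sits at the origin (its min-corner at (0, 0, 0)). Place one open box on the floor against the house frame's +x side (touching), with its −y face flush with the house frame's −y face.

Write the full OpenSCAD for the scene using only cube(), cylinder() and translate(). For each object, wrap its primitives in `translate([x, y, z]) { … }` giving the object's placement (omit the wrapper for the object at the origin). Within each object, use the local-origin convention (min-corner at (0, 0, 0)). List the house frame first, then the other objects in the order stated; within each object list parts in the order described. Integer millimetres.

cube([4750, 142, 2330]);
translate([0, 3968, 0]) cube([4750, 142, 2330]);
translate([0, 142, 0]) cube([142, 3826, 2330]);
translate([4608, 142, 0]) cube([142, 3826, 2330]);
translate([4750, 0, 0]) {
  cube([430, 567, 11]);
  translate([0, 0, 11]) cube([430, 11, 283]);
  translate([0, 556, 11]) cube([430, 11, 283]);
  translate([0, 11, 11]) cube([11, 545, 283]);
  translate([419, 11, 11]) cube([11, 545, 283]);
}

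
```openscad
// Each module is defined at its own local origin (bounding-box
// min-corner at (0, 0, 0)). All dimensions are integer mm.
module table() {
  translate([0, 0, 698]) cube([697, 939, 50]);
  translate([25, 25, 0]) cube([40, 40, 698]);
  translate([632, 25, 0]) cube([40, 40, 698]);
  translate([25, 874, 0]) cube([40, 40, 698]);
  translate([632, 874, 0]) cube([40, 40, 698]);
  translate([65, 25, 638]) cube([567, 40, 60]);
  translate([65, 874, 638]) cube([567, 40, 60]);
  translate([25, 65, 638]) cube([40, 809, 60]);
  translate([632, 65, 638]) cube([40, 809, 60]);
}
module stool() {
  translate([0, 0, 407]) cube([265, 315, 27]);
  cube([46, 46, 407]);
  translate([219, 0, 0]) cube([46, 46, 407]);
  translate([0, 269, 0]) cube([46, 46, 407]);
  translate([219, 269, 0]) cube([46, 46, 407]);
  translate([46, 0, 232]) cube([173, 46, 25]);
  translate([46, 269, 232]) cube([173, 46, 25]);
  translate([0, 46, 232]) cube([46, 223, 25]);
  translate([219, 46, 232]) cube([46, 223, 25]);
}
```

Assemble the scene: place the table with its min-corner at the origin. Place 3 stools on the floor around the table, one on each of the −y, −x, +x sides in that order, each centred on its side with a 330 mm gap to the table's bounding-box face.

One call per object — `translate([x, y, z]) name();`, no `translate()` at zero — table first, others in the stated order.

table();
translate([216, -645, 0]) stool();
translate([-595, 312, 0]) stool();
translate([1027, 312, 0]) stool();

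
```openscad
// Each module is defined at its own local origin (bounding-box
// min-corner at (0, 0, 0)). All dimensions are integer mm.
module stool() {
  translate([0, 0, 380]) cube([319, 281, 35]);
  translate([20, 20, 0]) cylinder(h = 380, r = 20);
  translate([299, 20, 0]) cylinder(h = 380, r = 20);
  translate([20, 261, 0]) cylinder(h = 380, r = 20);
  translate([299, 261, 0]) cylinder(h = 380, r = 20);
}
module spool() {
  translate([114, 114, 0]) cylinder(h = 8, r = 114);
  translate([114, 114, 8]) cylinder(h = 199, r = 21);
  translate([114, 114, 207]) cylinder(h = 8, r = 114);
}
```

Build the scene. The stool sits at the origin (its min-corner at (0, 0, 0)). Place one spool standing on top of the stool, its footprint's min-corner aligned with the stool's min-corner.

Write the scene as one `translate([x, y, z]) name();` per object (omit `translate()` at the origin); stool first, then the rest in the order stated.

stool();
translate([0, 0, 415]) spool();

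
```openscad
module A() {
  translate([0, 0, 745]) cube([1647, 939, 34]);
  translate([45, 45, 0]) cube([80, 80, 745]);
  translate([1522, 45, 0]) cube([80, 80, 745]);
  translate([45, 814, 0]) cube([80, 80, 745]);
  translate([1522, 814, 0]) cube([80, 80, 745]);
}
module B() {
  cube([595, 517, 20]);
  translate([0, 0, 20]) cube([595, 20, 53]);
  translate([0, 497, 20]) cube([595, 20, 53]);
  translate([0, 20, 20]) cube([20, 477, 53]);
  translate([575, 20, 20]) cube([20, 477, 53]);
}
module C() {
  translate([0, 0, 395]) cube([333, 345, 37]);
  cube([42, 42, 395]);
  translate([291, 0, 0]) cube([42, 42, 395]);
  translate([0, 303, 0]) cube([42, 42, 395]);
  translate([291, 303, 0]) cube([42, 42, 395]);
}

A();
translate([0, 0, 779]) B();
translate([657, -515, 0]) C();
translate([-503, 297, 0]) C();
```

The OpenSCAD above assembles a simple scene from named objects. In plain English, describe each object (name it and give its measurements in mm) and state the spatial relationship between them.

A is a table with a 1647×939 mm rectangular top, 34 mm thick, top surface at z = 779 mm, supported by four 80×80 mm square legs, each inset 45 mm from the nearest pair of top edges, running from the floor.

B is an open-topped rectangular box: outside dimensions 595×517×73 mm, with a uniform wall and base thickness of 20 mm. The base is a full 595×517 slab on the floor; four walls sit on top of the base. The front and back walls (the −y and +y sides) span the full width; the two side walls fit between them.

C is a four-legged stool. The seat is a 333×345×37 mm slab whose top surface is at z = 432 mm; four square legs, each 42×42 mm in cross-section, run from the floor (z = 0) to the underside of the seat, each flush with a corner of the seat.

The open box is on top of the table. Two stools sit around the table at the −y, −x sides.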